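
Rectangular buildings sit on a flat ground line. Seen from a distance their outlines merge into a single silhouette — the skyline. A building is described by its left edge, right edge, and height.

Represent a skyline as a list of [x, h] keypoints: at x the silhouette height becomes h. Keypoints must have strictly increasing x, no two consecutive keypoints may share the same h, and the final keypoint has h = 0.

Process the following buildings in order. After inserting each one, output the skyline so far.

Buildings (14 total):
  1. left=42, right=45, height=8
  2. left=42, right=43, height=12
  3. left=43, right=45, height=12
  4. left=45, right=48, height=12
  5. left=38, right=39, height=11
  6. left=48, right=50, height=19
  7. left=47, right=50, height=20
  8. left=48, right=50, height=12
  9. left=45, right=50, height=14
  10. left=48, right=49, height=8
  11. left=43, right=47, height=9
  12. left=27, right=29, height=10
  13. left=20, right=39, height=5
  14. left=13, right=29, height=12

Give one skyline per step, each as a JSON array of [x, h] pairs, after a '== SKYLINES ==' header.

== SKYLINES ==
[[42,8],[45,0]]
[[42,12],[43,8],[45,0]]
[[42,12],[45,0]]
[[42,12],[48,0]]
[[38,11],[39,0],[42,12],[48,0]]
[[38,11],[39,0],[42,12],[48,19],[50,0]]
[[38,11],[39,0],[42,12],[47,20],[50,0]]
[[38,11],[39,0],[42,12],[47,20],[50,0]]
[[38,11],[39,0],[42,12],[45,14],[47,20],[50,0]]
[[38,11],[39,0],[42,12],[45,14],[47,20],[50,0]]
[[38,11],[39,0],[42,12],[45,14],[47,20],[50,0]]
[[27,10],[29,0],[38,11],[39,0],[42,12],[45,14],[47,20],[50,0]]
[[20,5],[27,10],[29,5],[38,11],[39,0],[42,12],[45,14],[47,20],[50,0]]
[[13,12],[29,5],[38,11],[39,0],[42,12],[45,14],[47,20],[50,0]]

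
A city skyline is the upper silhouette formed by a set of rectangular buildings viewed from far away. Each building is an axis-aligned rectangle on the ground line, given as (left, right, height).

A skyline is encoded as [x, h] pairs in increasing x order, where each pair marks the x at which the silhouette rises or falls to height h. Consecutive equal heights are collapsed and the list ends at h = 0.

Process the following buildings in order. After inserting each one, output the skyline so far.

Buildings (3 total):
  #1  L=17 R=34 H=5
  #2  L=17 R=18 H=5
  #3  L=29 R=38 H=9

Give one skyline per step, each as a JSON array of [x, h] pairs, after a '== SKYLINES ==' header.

== SKYLINES ==
[[17,5],[34,0]]
[[17,5],[34,0]]
[[17,5],[29,9],[38,0]]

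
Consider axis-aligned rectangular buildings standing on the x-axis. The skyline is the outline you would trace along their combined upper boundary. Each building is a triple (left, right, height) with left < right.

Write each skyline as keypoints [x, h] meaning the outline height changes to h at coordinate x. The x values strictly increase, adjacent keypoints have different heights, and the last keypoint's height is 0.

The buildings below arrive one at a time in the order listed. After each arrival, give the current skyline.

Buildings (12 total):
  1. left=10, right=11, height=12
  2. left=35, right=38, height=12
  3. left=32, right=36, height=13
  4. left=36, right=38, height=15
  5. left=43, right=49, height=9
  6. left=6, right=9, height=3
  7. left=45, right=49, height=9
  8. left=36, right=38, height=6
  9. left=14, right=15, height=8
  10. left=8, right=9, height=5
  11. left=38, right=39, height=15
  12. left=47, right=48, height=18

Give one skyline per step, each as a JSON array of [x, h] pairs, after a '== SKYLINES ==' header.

== SKYLINES ==
[[10,12],[11,0]]
[[10,12],[11,0],[35,12],[38,0]]
[[10,12],[11,0],[32,13],[36,12],[38,0]]
[[10,12],[11,0],[32,13],[36,15],[38,0]]
[[10,12],[11,0],[32,13],[36,15],[38,0],[43,9],[49,0]]
[[6,3],[9,0],[10,12],[11,0],[32,13],[36,15],[38,0],[43,9],[49,0]]
[[6,3],[9,0],[10,12],[11,0],[32,13],[36,15],[38,0],[43,9],[49,0]]
[[6,3],[9,0],[10,12],[11,0],[32,13],[36,15],[38,0],[43,9],[49,0]]
[[6,3],[9,0],[10,12],[11,0],[14,8],[15,0],[32,13],[36,15],[38,0],[43,9],[49,0]]
[[6,3],[8,5],[9,0],[10,12],[11,0],[14,8],[15,0],[32,13],[36,15],[38,0],[43,9],[49,0]]
[[6,3],[8,5],[9,0],[10,12],[11,0],[14,8],[15,0],[32,13],[36,15],[39,0],[43,9],[49,0]]
[[6,3],[8,5],[9,0],[10,12],[11,0],[14,8],[15,0],[32,13],[36,15],[39,0],[43,9],[47,18],[48,9],[49,0]]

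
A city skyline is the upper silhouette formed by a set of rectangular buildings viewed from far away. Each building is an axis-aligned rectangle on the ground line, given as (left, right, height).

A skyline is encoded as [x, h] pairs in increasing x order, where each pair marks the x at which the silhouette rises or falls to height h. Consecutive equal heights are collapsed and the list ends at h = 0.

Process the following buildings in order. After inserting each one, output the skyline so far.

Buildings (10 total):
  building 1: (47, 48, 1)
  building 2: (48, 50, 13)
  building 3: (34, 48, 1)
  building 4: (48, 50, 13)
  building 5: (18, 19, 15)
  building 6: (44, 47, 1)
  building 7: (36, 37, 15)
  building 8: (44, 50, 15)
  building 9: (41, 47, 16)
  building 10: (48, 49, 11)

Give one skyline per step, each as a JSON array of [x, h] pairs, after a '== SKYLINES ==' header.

== SKYLINES ==
[[47,1],[48,0]]
[[47,1],[48,13],[50,0]]
[[34,1],[48,13],[50,0]]
[[34,1],[48,13],[50,0]]
[[18,15],[19,0],[34,1],[48,13],[50,0]]
[[18,15],[19,0],[34,1],[48,13],[50,0]]
[[18,15],[19,0],[34,1],[36,15],[37,1],[48,13],[50,0]]
[[18,15],[19,0],[34,1],[36,15],[37,1],[44,15],[50,0]]
[[18,15],[19,0],[34,1],[36,15],[37,1],[41,16],[47,15],[50,0]]
[[18,15],[19,0],[34,1],[36,15],[37,1],[41,16],[47,15],[50,0]]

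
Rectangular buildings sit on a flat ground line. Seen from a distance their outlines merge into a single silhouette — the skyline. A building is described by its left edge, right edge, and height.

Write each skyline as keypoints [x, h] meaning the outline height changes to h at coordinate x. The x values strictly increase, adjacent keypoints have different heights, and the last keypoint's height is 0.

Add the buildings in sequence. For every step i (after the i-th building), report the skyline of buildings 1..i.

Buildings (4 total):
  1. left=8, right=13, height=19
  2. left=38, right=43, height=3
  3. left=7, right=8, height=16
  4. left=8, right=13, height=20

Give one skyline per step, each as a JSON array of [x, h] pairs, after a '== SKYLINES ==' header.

== SKYLINES ==
[[8,19],[13,0]]
[[8,19],[13,0],[38,3],[43,0]]
[[7,16],[8,19],[13,0],[38,3],[43,0]]
[[7,16],[8,20],[13,0],[38,3],[43,0]]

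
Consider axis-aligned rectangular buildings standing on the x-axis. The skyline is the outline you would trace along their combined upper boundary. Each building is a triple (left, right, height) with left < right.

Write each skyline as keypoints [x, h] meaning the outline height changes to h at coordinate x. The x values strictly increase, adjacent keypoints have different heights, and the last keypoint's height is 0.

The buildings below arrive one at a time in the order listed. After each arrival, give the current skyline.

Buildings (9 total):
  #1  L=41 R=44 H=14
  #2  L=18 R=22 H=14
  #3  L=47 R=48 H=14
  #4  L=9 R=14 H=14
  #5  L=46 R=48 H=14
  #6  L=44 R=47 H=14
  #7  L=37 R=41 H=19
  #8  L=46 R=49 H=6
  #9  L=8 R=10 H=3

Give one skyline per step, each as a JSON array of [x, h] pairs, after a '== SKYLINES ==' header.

== SKYLINES ==
[[41,14],[44,0]]
[[18,14],[22,0],[41,14],[44,0]]
[[18,14],[22,0],[41,14],[44,0],[47,14],[48,0]]
[[9,14],[14,0],[18,14],[22,0],[41,14],[44,0],[47,14],[48,0]]
[[9,14],[14,0],[18,14],[22,0],[41,14],[44,0],[46,14],[48,0]]
[[9,14],[14,0],[18,14],[22,0],[41,14],[48,0]]
[[9,14],[14,0],[18,14],[22,0],[37,19],[41,14],[48,0]]
[[9,14],[14,0],[18,14],[22,0],[37,19],[41,14],[48,6],[49,0]]
[[8,3],[9,14],[14,0],[18,14],[22,0],[37,19],[41,14],[48,6],[49,0]]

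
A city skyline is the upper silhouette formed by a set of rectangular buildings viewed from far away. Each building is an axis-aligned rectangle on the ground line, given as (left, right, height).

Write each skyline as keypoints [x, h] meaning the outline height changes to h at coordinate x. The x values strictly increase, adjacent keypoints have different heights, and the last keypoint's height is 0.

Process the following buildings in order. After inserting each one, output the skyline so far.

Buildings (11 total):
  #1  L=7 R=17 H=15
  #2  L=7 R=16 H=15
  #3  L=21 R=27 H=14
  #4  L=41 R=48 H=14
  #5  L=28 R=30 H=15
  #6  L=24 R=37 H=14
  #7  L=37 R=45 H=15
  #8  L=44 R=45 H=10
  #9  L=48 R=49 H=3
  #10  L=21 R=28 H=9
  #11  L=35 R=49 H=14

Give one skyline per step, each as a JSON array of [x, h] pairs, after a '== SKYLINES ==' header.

== SKYLINES ==
[[7,15],[17,0]]
[[7,15],[17,0]]
[[7,15],[17,0],[21,14],[27,0]]
[[7,15],[17,0],[21,14],[27,0],[41,14],[48,0]]
[[7,15],[17,0],[21,14],[27,0],[28,15],[30,0],[41,14],[48,0]]
[[7,15],[17,0],[21,14],[28,15],[30,14],[37,0],[41,14],[48,0]]
[[7,15],[17,0],[21,14],[28,15],[30,14],[37,15],[45,14],[48,0]]
[[7,15],[17,0],[21,14],[28,15],[30,14],[37,15],[45,14],[48,0]]
[[7,15],[17,0],[21,14],[28,15],[30,14],[37,15],[45,14],[48,3],[49,0]]
[[7,15],[17,0],[21,14],[28,15],[30,14],[37,15],[45,14],[48,3],[49,0]]
[[7,15],[17,0],[21,14],[28,15],[30,14],[37,15],[45,14],[49,0]]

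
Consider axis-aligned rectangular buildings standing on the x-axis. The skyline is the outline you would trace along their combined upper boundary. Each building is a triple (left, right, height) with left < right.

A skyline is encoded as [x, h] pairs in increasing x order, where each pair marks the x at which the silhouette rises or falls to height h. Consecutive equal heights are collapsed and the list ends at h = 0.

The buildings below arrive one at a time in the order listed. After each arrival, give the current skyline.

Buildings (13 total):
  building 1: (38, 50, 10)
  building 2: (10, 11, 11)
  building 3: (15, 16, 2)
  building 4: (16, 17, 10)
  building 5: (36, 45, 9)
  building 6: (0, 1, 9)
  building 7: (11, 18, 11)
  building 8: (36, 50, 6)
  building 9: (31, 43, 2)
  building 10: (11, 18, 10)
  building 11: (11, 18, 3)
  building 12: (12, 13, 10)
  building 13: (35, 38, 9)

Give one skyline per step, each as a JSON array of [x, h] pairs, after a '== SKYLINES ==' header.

== SKYLINES ==
[[38,10],[50,0]]
[[10,11],[11,0],[38,10],[50,0]]
[[10,11],[11,0],[15,2],[16,0],[38,10],[50,0]]
[[10,11],[11,0],[15,2],[16,10],[17,0],[38,10],[50,0]]
[[10,11],[11,0],[15,2],[16,10],[17,0],[36,9],[38,10],[50,0]]
[[0,9],[1,0],[10,11],[11,0],[15,2],[16,10],[17,0],[36,9],[38,10],[50,0]]
[[0,9],[1,0],[10,11],[18,0],[36,9],[38,10],[50,0]]
[[0,9],[1,0],[10,11],[18,0],[36,9],[38,10],[50,0]]
[[0,9],[1,0],[10,11],[18,0],[31,2],[36,9],[38,10],[50,0]]
[[0,9],[1,0],[10,11],[18,0],[31,2],[36,9],[38,10],[50,0]]
[[0,9],[1,0],[10,11],[18,0],[31,2],[36,9],[38,10],[50,0]]
[[0,9],[1,0],[10,11],[18,0],[31,2],[36,9],[38,10],[50,0]]
[[0,9],[1,0],[10,11],[18,0],[31,2],[35,9],[38,10],[50,0]]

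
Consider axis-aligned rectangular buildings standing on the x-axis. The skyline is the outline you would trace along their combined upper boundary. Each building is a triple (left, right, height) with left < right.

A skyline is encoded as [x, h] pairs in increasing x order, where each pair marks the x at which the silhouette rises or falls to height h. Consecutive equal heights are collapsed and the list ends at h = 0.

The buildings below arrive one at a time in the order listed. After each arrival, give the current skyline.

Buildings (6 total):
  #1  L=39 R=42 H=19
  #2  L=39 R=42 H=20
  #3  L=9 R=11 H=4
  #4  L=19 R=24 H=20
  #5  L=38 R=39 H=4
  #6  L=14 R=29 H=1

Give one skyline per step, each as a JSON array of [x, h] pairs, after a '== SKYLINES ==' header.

== SKYLINES ==
[[39,19],[42,0]]
[[39,20],[42,0]]
[[9,4],[11,0],[39,20],[42,0]]
[[9,4],[11,0],[19,20],[24,0],[39,20],[42,0]]
[[9,4],[11,0],[19,20],[24,0],[38,4],[39,20],[42,0]]
[[9,4],[11,0],[14,1],[19,20],[24,1],[29,0],[38,4],[39,20],[42,0]]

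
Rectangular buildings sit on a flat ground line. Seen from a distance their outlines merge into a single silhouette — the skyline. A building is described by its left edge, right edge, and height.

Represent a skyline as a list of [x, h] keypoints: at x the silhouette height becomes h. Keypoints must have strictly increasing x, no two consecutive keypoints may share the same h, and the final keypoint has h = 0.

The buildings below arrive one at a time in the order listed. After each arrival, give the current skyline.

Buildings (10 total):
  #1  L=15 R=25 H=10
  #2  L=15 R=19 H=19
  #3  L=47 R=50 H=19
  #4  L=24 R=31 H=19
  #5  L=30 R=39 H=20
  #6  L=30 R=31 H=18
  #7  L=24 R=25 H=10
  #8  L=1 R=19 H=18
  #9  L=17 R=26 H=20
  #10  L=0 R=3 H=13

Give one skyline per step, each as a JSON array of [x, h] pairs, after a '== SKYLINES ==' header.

== SKYLINES ==
[[15,10],[25,0]]
[[15,19],[19,10],[25,0]]
[[15,19],[19,10],[25,0],[47,19],[50,0]]
[[15,19],[19,10],[24,19],[31,0],[47,19],[50,0]]
[[15,19],[19,10],[24,19],[30,20],[39,0],[47,19],[50,0]]
[[15,19],[19,10],[24,19],[30,20],[39,0],[47,19],[50,0]]
[[15,19],[19,10],[24,19],[30,20],[39,0],[47,19],[50,0]]
[[1,18],[15,19],[19,10],[24,19],[30,20],[39,0],[47,19],[50,0]]
[[1,18],[15,19],[17,20],[26,19],[30,20],[39,0],[47,19],[50,0]]
[[0,13],[1,18],[15,19],[17,20],[26,19],[30,20],[39,0],[47,19],[50,0]]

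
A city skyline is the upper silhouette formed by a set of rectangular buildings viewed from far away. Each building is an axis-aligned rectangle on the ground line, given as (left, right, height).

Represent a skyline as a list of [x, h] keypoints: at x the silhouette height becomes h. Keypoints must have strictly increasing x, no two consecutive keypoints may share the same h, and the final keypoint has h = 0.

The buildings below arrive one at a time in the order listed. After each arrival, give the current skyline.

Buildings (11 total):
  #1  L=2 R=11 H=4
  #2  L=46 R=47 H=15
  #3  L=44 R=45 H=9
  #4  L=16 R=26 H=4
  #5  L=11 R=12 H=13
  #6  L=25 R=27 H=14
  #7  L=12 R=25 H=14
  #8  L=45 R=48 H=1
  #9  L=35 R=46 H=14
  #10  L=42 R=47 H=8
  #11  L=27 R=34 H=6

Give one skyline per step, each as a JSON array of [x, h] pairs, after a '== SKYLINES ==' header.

== SKYLINES ==
[[2,4],[11,0]]
[[2,4],[11,0],[46,15],[47,0]]
[[2,4],[11,0],[44,9],[45,0],[46,15],[47,0]]
[[2,4],[11,0],[16,4],[26,0],[44,9],[45,0],[46,15],[47,0]]
[[2,4],[11,13],[12,0],[16,4],[26,0],[44,9],[45,0],[46,15],[47,0]]
[[2,4],[11,13],[12,0],[16,4],[25,14],[27,0],[44,9],[45,0],[46,15],[47,0]]
[[2,4],[11,13],[12,14],[27,0],[44,9],[45,0],[46,15],[47,0]]
[[2,4],[11,13],[12,14],[27,0],[44,9],[45,1],[46,15],[47,1],[48,0]]
[[2,4],[11,13],[12,14],[27,0],[35,14],[46,15],[47,1],[48,0]]
[[2,4],[11,13],[12,14],[27,0],[35,14],[46,15],[47,1],[48,0]]
[[2,4],[11,13],[12,14],[27,6],[34,0],[35,14],[46,15],[47,1],[48,0]]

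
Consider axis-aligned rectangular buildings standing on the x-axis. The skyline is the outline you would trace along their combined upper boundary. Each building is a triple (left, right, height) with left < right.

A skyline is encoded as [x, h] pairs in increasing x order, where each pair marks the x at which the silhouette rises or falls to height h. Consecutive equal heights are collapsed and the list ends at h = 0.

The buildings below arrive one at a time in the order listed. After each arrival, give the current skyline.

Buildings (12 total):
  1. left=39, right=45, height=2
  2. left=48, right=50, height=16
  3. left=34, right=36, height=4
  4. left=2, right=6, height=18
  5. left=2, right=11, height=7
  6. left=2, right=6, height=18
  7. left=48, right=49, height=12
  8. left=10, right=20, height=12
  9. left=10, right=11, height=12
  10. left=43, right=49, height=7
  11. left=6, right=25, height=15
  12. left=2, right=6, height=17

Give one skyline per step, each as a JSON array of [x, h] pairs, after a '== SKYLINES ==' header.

== SKYLINES ==
[[39,2],[45,0]]
[[39,2],[45,0],[48,16],[50,0]]
[[34,4],[36,0],[39,2],[45,0],[48,16],[50,0]]
[[2,18],[6,0],[34,4],[36,0],[39,2],[45,0],[48,16],[50,0]]
[[2,18],[6,7],[11,0],[34,4],[36,0],[39,2],[45,0],[48,16],[50,0]]
[[2,18],[6,7],[11,0],[34,4],[36,0],[39,2],[45,0],[48,16],[50,0]]
[[2,18],[6,7],[11,0],[34,4],[36,0],[39,2],[45,0],[48,16],[50,0]]
[[2,18],[6,7],[10,12],[20,0],[34,4],[36,0],[39,2],[45,0],[48,16],[50,0]]
[[2,18],[6,7],[10,12],[20,0],[34,4],[36,0],[39,2],[45,0],[48,16],[50,0]]
[[2,18],[6,7],[10,12],[20,0],[34,4],[36,0],[39,2],[43,7],[48,16],[50,0]]
[[2,18],[6,15],[25,0],[34,4],[36,0],[39,2],[43,7],[48,16],[50,0]]
[[2,18],[6,15],[25,0],[34,4],[36,0],[39,2],[43,7],[48,16],[50,0]]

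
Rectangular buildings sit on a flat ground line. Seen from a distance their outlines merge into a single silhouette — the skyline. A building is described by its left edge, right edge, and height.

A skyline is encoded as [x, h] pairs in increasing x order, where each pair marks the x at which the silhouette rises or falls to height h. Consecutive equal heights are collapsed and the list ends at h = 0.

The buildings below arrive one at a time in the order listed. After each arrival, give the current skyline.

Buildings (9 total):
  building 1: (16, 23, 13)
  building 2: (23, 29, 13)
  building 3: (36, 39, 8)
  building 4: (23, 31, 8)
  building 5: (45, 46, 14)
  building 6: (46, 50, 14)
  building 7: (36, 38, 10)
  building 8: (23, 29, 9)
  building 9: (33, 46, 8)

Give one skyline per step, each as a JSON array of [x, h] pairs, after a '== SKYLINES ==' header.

== SKYLINES ==
[[16,13],[23,0]]
[[16,13],[29,0]]
[[16,13],[29,0],[36,8],[39,0]]
[[16,13],[29,8],[31,0],[36,8],[39,0]]
[[16,13],[29,8],[31,0],[36,8],[39,0],[45,14],[46,0]]
[[16,13],[29,8],[31,0],[36,8],[39,0],[45,14],[50,0]]
[[16,13],[29,8],[31,0],[36,10],[38,8],[39,0],[45,14],[50,0]]
[[16,13],[29,8],[31,0],[36,10],[38,8],[39,0],[45,14],[50,0]]
[[16,13],[29,8],[31,0],[33,8],[36,10],[38,8],[45,14],[50,0]]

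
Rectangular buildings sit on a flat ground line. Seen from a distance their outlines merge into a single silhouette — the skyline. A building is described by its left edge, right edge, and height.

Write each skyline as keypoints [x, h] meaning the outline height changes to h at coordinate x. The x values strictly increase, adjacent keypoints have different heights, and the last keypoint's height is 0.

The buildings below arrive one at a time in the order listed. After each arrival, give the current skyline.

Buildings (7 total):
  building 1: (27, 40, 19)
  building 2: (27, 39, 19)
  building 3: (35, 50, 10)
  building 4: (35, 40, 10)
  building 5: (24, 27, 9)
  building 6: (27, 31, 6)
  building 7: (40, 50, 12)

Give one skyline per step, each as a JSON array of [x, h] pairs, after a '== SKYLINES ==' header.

== SKYLINES ==
[[27,19],[40,0]]
[[27,19],[40,0]]
[[27,19],[40,10],[50,0]]
[[27,19],[40,10],[50,0]]
[[24,9],[27,19],[40,10],[50,0]]
[[24,9],[27,19],[40,10],[50,0]]
[[24,9],[27,19],[40,12],[50,0]]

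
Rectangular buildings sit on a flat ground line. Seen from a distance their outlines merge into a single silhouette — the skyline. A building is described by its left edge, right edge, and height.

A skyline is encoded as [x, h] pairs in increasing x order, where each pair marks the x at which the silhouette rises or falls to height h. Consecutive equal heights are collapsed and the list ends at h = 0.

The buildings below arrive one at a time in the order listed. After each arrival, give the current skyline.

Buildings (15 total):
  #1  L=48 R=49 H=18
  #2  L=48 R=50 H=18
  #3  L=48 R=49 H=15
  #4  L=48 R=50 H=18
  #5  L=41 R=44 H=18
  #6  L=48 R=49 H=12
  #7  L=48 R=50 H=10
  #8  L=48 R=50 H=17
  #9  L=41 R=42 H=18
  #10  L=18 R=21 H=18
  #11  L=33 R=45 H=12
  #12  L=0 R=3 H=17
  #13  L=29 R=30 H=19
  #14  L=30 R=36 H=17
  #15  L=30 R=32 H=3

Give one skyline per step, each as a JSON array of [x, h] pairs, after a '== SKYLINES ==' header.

== SKYLINES ==
[[48,18],[49,0]]
[[48,18],[50,0]]
[[48,18],[50,0]]
[[48,18],[50,0]]
[[41,18],[44,0],[48,18],[50,0]]
[[41,18],[44,0],[48,18],[50,0]]
[[41,18],[44,0],[48,18],[50,0]]
[[41,18],[44,0],[48,18],[50,0]]
[[41,18],[44,0],[48,18],[50,0]]
[[18,18],[21,0],[41,18],[44,0],[48,18],[50,0]]
[[18,18],[21,0],[33,12],[41,18],[44,12],[45,0],[48,18],[50,0]]
[[0,17],[3,0],[18,18],[21,0],[33,12],[41,18],[44,12],[45,0],[48,18],[50,0]]
[[0,17],[3,0],[18,18],[21,0],[29,19],[30,0],[33,12],[41,18],[44,12],[45,0],[48,18],[50,0]]
[[0,17],[3,0],[18,18],[21,0],[29,19],[30,17],[36,12],[41,18],[44,12],[45,0],[48,18],[50,0]]
[[0,17],[3,0],[18,18],[21,0],[29,19],[30,17],[36,12],[41,18],[44,12],[45,0],[48,18],[50,0]]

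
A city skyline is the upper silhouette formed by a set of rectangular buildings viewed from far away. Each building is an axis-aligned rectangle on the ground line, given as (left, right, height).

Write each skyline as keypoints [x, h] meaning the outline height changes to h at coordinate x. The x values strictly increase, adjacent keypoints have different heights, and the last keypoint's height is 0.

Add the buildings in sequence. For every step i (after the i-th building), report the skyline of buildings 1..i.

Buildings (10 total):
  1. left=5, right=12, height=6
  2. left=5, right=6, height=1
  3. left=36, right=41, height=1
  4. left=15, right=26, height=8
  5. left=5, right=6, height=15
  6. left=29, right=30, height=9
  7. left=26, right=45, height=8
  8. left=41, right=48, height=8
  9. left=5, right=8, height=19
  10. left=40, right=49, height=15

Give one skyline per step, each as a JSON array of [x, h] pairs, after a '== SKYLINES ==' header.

== SKYLINES ==
[[5,6],[12,0]]
[[5,6],[12,0]]
[[5,6],[12,0],[36,1],[41,0]]
[[5,6],[12,0],[15,8],[26,0],[36,1],[41,0]]
[[5,15],[6,6],[12,0],[15,8],[26,0],[36,1],[41,0]]
[[5,15],[6,6],[12,0],[15,8],[26,0],[29,9],[30,0],[36,1],[41,0]]
[[5,15],[6,6],[12,0],[15,8],[29,9],[30,8],[45,0]]
[[5,15],[6,6],[12,0],[15,8],[29,9],[30,8],[48,0]]
[[5,19],[8,6],[12,0],[15,8],[29,9],[30,8],[48,0]]
[[5,19],[8,6],[12,0],[15,8],[29,9],[30,8],[40,15],[49,0]]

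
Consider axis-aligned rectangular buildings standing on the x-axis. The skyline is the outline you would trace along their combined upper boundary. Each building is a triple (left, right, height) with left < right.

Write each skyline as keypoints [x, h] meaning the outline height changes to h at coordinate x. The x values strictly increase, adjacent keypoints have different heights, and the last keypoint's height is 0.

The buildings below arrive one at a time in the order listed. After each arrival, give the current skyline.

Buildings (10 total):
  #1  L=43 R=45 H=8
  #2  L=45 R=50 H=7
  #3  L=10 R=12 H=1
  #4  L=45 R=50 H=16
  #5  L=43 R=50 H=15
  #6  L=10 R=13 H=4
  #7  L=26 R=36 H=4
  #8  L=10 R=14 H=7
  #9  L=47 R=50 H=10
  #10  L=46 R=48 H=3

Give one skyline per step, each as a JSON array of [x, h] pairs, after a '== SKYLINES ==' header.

== SKYLINES ==
[[43,8],[45,0]]
[[43,8],[45,7],[50,0]]
[[10,1],[12,0],[43,8],[45,7],[50,0]]
[[10,1],[12,0],[43,8],[45,16],[50,0]]
[[10,1],[12,0],[43,15],[45,16],[50,0]]
[[10,4],[13,0],[43,15],[45,16],[50,0]]
[[10,4],[13,0],[26,4],[36,0],[43,15],[45,16],[50,0]]
[[10,7],[14,0],[26,4],[36,0],[43,15],[45,16],[50,0]]
[[10,7],[14,0],[26,4],[36,0],[43,15],[45,16],[50,0]]
[[10,7],[14,0],[26,4],[36,0],[43,15],[45,16],[50,0]]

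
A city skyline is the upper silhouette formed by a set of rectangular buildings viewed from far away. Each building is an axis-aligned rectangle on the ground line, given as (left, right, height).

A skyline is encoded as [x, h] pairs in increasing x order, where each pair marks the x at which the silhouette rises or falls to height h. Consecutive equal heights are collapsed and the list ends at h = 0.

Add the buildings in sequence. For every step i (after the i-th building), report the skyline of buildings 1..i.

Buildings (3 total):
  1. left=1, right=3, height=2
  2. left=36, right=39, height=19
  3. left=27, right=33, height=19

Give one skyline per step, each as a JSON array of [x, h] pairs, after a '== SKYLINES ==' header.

== SKYLINES ==
[[1,2],[3,0]]
[[1,2],[3,0],[36,19],[39,0]]
[[1,2],[3,0],[27,19],[33,0],[36,19],[39,0]]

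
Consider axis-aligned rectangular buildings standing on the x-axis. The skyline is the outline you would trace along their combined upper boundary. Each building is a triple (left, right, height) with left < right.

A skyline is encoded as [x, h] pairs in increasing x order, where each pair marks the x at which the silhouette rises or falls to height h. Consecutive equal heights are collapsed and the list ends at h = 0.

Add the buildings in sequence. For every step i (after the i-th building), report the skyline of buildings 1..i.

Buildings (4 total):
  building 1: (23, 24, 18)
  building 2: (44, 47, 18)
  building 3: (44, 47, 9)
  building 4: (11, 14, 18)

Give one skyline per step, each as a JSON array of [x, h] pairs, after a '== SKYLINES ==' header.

== SKYLINES ==
[[23,18],[24,0]]
[[23,18],[24,0],[44,18],[47,0]]
[[23,18],[24,0],[44,18],[47,0]]
[[11,18],[14,0],[23,18],[24,0],[44,18],[47,0]]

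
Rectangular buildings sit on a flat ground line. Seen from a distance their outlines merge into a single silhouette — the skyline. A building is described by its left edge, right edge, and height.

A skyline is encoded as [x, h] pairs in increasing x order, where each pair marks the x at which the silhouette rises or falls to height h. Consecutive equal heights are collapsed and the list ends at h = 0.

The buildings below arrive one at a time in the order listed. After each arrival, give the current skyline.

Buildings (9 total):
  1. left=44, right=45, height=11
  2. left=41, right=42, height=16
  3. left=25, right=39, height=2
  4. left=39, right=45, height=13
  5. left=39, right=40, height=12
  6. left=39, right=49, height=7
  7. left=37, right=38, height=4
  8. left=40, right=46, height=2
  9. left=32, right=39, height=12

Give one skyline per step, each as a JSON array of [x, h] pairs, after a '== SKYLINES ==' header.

== SKYLINES ==
[[44,11],[45,0]]
[[41,16],[42,0],[44,11],[45,0]]
[[25,2],[39,0],[41,16],[42,0],[44,11],[45,0]]
[[25,2],[39,13],[41,16],[42,13],[45,0]]
[[25,2],[39,13],[41,16],[42,13],[45,0]]
[[25,2],[39,13],[41,16],[42,13],[45,7],[49,0]]
[[25,2],[37,4],[38,2],[39,13],[41,16],[42,13],[45,7],[49,0]]
[[25,2],[37,4],[38,2],[39,13],[41,16],[42,13],[45,7],[49,0]]
[[25,2],[32,12],[39,13],[41,16],[42,13],[45,7],[49,0]]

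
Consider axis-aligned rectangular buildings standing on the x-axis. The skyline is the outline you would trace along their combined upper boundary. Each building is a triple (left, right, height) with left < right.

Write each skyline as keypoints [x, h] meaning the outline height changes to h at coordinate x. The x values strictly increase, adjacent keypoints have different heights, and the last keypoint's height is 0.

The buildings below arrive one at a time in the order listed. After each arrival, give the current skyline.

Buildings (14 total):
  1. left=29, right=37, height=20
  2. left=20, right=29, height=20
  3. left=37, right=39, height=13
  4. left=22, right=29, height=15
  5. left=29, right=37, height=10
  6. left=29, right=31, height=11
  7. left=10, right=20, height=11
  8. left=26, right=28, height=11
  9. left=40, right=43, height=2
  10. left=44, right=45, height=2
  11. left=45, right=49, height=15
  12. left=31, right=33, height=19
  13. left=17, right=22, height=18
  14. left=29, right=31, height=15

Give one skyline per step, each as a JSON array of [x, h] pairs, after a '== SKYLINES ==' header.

== SKYLINES ==
[[29,20],[37,0]]
[[20,20],[37,0]]
[[20,20],[37,13],[39,0]]
[[20,20],[37,13],[39,0]]
[[20,20],[37,13],[39,0]]
[[20,20],[37,13],[39,0]]
[[10,11],[20,20],[37,13],[39,0]]
[[10,11],[20,20],[37,13],[39,0]]
[[10,11],[20,20],[37,13],[39,0],[40,2],[43,0]]
[[10,11],[20,20],[37,13],[39,0],[40,2],[43,0],[44,2],[45,0]]
[[10,11],[20,20],[37,13],[39,0],[40,2],[43,0],[44,2],[45,15],[49,0]]
[[10,11],[20,20],[37,13],[39,0],[40,2],[43,0],[44,2],[45,15],[49,0]]
[[10,11],[17,18],[20,20],[37,13],[39,0],[40,2],[43,0],[44,2],[45,15],[49,0]]
[[10,11],[17,18],[20,20],[37,13],[39,0],[40,2],[43,0],[44,2],[45,15],[49,0]]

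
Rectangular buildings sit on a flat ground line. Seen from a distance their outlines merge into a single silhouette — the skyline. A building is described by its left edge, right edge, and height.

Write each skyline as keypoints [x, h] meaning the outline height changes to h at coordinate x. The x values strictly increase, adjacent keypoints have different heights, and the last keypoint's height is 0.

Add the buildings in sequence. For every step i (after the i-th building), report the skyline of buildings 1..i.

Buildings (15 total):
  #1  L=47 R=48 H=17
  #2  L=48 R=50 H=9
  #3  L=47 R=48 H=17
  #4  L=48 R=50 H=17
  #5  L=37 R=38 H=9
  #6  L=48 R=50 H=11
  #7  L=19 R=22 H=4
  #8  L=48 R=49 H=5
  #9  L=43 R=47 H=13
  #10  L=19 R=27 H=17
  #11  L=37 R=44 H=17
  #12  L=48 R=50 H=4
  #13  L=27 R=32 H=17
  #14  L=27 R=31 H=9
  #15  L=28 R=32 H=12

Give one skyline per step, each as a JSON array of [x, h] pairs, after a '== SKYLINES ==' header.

== SKYLINES ==
[[47,17],[48,0]]
[[47,17],[48,9],[50,0]]
[[47,17],[48,9],[50,0]]
[[47,17],[50,0]]
[[37,9],[38,0],[47,17],[50,0]]
[[37,9],[38,0],[47,17],[50,0]]
[[19,4],[22,0],[37,9],[38,0],[47,17],[50,0]]
[[19,4],[22,0],[37,9],[38,0],[47,17],[50,0]]
[[19,4],[22,0],[37,9],[38,0],[43,13],[47,17],[50,0]]
[[19,17],[27,0],[37,9],[38,0],[43,13],[47,17],[50,0]]
[[19,17],[27,0],[37,17],[44,13],[47,17],[50,0]]
[[19,17],[27,0],[37,17],[44,13],[47,17],[50,0]]
[[19,17],[32,0],[37,17],[44,13],[47,17],[50,0]]
[[19,17],[32,0],[37,17],[44,13],[47,17],[50,0]]
[[19,17],[32,0],[37,17],[44,13],[47,17],[50,0]]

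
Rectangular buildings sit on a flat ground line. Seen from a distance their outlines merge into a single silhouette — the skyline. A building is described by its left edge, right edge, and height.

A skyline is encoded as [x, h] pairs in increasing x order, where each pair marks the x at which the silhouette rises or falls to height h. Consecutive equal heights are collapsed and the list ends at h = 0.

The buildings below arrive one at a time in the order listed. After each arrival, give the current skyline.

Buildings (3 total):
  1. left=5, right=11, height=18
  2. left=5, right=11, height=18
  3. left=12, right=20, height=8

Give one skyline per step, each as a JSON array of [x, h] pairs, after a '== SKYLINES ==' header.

== SKYLINES ==
[[5,18],[11,0]]
[[5,18],[11,0]]
[[5,18],[11,0],[12,8],[20,0]]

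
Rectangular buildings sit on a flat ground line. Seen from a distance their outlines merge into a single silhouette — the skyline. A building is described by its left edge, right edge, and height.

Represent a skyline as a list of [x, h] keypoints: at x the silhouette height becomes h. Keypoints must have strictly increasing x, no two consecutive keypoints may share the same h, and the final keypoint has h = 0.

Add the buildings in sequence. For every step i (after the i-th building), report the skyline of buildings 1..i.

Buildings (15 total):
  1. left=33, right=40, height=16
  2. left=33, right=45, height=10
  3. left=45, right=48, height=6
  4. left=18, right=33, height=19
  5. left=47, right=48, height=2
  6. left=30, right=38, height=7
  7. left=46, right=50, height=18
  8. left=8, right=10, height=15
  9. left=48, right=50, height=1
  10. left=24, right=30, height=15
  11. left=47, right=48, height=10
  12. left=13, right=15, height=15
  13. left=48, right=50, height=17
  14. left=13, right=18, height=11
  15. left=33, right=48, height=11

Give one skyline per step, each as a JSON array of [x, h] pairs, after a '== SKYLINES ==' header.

== SKYLINES ==
[[33,16],[40,0]]
[[33,16],[40,10],[45,0]]
[[33,16],[40,10],[45,6],[48,0]]
[[18,19],[33,16],[40,10],[45,6],[48,0]]
[[18,19],[33,16],[40,10],[45,6],[48,0]]
[[18,19],[33,16],[40,10],[45,6],[48,0]]
[[18,19],[33,16],[40,10],[45,6],[46,18],[50,0]]
[[8,15],[10,0],[18,19],[33,16],[40,10],[45,6],[46,18],[50,0]]
[[8,15],[10,0],[18,19],[33,16],[40,10],[45,6],[46,18],[50,0]]
[[8,15],[10,0],[18,19],[33,16],[40,10],[45,6],[46,18],[50,0]]
[[8,15],[10,0],[18,19],[33,16],[40,10],[45,6],[46,18],[50,0]]
[[8,15],[10,0],[13,15],[15,0],[18,19],[33,16],[40,10],[45,6],[46,18],[50,0]]
[[8,15],[10,0],[13,15],[15,0],[18,19],[33,16],[40,10],[45,6],[46,18],[50,0]]
[[8,15],[10,0],[13,15],[15,11],[18,19],[33,16],[40,10],[45,6],[46,18],[50,0]]
[[8,15],[10,0],[13,15],[15,11],[18,19],[33,16],[40,11],[46,18],[50,0]]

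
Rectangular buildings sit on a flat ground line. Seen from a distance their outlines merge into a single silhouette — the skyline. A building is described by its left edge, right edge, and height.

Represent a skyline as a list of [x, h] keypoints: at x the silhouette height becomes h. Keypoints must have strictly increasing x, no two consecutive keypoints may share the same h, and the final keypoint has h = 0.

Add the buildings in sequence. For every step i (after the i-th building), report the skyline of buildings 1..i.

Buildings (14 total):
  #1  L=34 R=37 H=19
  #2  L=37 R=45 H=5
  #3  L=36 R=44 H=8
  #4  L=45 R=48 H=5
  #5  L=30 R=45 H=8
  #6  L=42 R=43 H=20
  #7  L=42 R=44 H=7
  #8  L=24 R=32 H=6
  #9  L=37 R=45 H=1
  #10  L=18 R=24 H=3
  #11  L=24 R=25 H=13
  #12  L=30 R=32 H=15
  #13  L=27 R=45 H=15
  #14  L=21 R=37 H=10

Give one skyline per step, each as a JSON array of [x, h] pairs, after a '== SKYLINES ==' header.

== SKYLINES ==
[[34,19],[37,0]]
[[34,19],[37,5],[45,0]]
[[34,19],[37,8],[44,5],[45,0]]
[[34,19],[37,8],[44,5],[48,0]]
[[30,8],[34,19],[37,8],[45,5],[48,0]]
[[30,8],[34,19],[37,8],[42,20],[43,8],[45,5],[48,0]]
[[30,8],[34,19],[37,8],[42,20],[43,8],[45,5],[48,0]]
[[24,6],[30,8],[34,19],[37,8],[42,20],[43,8],[45,5],[48,0]]
[[24,6],[30,8],[34,19],[37,8],[42,20],[43,8],[45,5],[48,0]]
[[18,3],[24,6],[30,8],[34,19],[37,8],[42,20],[43,8],[45,5],[48,0]]
[[18,3],[24,13],[25,6],[30,8],[34,19],[37,8],[42,20],[43,8],[45,5],[48,0]]
[[18,3],[24,13],[25,6],[30,15],[32,8],[34,19],[37,8],[42,20],[43,8],[45,5],[48,0]]
[[18,3],[24,13],[25,6],[27,15],[34,19],[37,15],[42,20],[43,15],[45,5],[48,0]]
[[18,3],[21,10],[24,13],[25,10],[27,15],[34,19],[37,15],[42,20],[43,15],[45,5],[48,0]]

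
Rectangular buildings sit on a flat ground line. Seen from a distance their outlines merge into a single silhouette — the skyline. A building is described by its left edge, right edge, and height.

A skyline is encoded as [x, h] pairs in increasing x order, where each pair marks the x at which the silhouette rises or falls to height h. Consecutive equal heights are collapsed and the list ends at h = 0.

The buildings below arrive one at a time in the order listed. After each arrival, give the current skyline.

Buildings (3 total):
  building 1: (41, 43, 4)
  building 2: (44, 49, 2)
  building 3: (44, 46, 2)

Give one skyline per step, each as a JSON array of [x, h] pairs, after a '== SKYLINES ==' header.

== SKYLINES ==
[[41,4],[43,0]]
[[41,4],[43,0],[44,2],[49,0]]
[[41,4],[43,0],[44,2],[49,0]]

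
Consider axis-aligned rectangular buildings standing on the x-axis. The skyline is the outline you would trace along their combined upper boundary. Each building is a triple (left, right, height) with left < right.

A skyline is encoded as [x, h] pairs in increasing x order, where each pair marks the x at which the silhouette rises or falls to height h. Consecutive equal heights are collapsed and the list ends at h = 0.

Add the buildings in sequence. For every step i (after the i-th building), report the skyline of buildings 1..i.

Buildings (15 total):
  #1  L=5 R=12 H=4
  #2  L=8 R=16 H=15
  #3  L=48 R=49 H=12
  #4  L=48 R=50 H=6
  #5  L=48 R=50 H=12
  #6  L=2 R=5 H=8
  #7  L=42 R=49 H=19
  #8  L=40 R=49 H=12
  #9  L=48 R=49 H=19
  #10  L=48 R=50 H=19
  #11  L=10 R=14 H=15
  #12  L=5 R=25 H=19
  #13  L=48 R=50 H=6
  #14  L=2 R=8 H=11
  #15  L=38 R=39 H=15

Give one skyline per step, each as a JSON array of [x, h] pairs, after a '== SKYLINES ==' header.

== SKYLINES ==
[[5,4],[12,0]]
[[5,4],[8,15],[16,0]]
[[5,4],[8,15],[16,0],[48,12],[49,0]]
[[5,4],[8,15],[16,0],[48,12],[49,6],[50,0]]
[[5,4],[8,15],[16,0],[48,12],[50,0]]
[[2,8],[5,4],[8,15],[16,0],[48,12],[50,0]]
[[2,8],[5,4],[8,15],[16,0],[42,19],[49,12],[50,0]]
[[2,8],[5,4],[8,15],[16,0],[40,12],[42,19],[49,12],[50,0]]
[[2,8],[5,4],[8,15],[16,0],[40,12],[42,19],[49,12],[50,0]]
[[2,8],[5,4],[8,15],[16,0],[40,12],[42,19],[50,0]]
[[2,8],[5,4],[8,15],[16,0],[40,12],[42,19],[50,0]]
[[2,8],[5,19],[25,0],[40,12],[42,19],[50,0]]
[[2,8],[5,19],[25,0],[40,12],[42,19],[50,0]]
[[2,11],[5,19],[25,0],[40,12],[42,19],[50,0]]
[[2,11],[5,19],[25,0],[38,15],[39,0],[40,12],[42,19],[50,0]]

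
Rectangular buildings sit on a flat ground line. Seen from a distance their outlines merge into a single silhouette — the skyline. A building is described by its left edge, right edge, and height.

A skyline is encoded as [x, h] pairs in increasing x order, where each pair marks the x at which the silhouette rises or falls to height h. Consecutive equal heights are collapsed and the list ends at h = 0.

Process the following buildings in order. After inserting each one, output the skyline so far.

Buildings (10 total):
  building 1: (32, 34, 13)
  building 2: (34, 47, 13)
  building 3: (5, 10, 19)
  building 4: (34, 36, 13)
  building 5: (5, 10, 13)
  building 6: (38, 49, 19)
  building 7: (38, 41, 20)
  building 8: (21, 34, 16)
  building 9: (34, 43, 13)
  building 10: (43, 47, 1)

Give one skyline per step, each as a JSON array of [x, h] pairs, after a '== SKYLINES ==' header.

== SKYLINES ==
[[32,13],[34,0]]
[[32,13],[47,0]]
[[5,19],[10,0],[32,13],[47,0]]
[[5,19],[10,0],[32,13],[47,0]]
[[5,19],[10,0],[32,13],[47,0]]
[[5,19],[10,0],[32,13],[38,19],[49,0]]
[[5,19],[10,0],[32,13],[38,20],[41,19],[49,0]]
[[5,19],[10,0],[21,16],[34,13],[38,20],[41,19],[49,0]]
[[5,19],[10,0],[21,16],[34,13],[38,20],[41,19],[49,0]]
[[5,19],[10,0],[21,16],[34,13],[38,20],[41,19],[49,0]]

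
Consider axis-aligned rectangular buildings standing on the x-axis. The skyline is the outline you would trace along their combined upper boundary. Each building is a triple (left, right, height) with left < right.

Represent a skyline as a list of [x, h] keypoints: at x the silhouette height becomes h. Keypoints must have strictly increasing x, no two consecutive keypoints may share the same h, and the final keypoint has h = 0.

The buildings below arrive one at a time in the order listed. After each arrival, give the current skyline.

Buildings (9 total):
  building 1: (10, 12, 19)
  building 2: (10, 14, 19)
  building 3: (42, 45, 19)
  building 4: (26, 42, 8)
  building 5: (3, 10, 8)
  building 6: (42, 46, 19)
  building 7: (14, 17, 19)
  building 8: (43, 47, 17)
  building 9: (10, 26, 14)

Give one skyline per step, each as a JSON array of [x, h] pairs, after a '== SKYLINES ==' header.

== SKYLINES ==
[[10,19],[12,0]]
[[10,19],[14,0]]
[[10,19],[14,0],[42,19],[45,0]]
[[10,19],[14,0],[26,8],[42,19],[45,0]]
[[3,8],[10,19],[14,0],[26,8],[42,19],[45,0]]
[[3,8],[10,19],[14,0],[26,8],[42,19],[46,0]]
[[3,8],[10,19],[17,0],[26,8],[42,19],[46,0]]
[[3,8],[10,19],[17,0],[26,8],[42,19],[46,17],[47,0]]
[[3,8],[10,19],[17,14],[26,8],[42,19],[46,17],[47,0]]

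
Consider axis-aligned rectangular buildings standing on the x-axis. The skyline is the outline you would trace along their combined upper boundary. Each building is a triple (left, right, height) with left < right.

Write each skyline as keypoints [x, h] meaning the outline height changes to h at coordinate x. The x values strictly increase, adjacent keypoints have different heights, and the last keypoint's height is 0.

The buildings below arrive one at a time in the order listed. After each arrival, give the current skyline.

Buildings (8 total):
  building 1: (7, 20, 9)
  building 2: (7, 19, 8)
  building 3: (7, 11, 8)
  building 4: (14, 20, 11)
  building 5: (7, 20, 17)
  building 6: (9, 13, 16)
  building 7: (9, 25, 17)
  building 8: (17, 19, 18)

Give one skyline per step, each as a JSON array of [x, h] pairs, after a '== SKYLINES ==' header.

== SKYLINES ==
[[7,9],[20,0]]
[[7,9],[20,0]]
[[7,9],[20,0]]
[[7,9],[14,11],[20,0]]
[[7,17],[20,0]]
[[7,17],[20,0]]
[[7,17],[25,0]]
[[7,17],[17,18],[19,17],[25,0]]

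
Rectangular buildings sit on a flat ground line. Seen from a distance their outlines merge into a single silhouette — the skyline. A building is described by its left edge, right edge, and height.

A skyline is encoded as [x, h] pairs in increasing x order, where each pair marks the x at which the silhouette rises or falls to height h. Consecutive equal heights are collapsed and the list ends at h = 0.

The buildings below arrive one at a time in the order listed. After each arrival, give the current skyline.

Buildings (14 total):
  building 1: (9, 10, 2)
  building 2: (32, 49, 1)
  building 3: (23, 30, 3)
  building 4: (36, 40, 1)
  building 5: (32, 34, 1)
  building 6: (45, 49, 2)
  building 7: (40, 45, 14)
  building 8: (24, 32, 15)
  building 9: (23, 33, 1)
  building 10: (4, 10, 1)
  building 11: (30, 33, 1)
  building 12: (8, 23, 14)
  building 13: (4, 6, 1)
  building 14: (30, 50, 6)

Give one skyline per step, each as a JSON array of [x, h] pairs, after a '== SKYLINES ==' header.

== SKYLINES ==
[[9,2],[10,0]]
[[9,2],[10,0],[32,1],[49,0]]
[[9,2],[10,0],[23,3],[30,0],[32,1],[49,0]]
[[9,2],[10,0],[23,3],[30,0],[32,1],[49,0]]
[[9,2],[10,0],[23,3],[30,0],[32,1],[49,0]]
[[9,2],[10,0],[23,3],[30,0],[32,1],[45,2],[49,0]]
[[9,2],[10,0],[23,3],[30,0],[32,1],[40,14],[45,2],[49,0]]
[[9,2],[10,0],[23,3],[24,15],[32,1],[40,14],[45,2],[49,0]]
[[9,2],[10,0],[23,3],[24,15],[32,1],[40,14],[45,2],[49,0]]
[[4,1],[9,2],[10,0],[23,3],[24,15],[32,1],[40,14],[45,2],[49,0]]
[[4,1],[9,2],[10,0],[23,3],[24,15],[32,1],[40,14],[45,2],[49,0]]
[[4,1],[8,14],[23,3],[24,15],[32,1],[40,14],[45,2],[49,0]]
[[4,1],[8,14],[23,3],[24,15],[32,1],[40,14],[45,2],[49,0]]
[[4,1],[8,14],[23,3],[24,15],[32,6],[40,14],[45,6],[50,0]]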